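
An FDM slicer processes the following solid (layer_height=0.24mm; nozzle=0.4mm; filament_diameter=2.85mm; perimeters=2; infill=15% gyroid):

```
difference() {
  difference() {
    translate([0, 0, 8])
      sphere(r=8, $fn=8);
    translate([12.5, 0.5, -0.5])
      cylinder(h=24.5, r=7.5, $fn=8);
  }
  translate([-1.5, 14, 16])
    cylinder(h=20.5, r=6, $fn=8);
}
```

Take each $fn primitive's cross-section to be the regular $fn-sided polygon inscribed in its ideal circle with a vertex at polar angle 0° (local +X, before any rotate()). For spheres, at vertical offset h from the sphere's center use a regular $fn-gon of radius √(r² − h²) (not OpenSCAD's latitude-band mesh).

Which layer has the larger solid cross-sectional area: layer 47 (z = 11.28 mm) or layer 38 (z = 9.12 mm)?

Layer 47 (z = 11.28): the r=8 sphere slices to a regular 8-gon of circumradius 7.297 (√(r²−h²) with h=3.28 from center) (area = (8/2)·7.297²·sin(360°/8) = 150.59 mm²); the r=7.5 cylinder at (12.5, 0.5) gives a regular 8-gon of circumradius 7.5 (constant along its height) (area = (8/2)·7.500²·sin(360°/8) = 159.10 mm²); After the difference (first − rest): starting from the r=8 sphere (150.59 mm²), the r=7.5 cylinder at (12.5, 0.5) partially overlaps it — only the 6.32 mm² overlap (of its 159.10 mm²) is removed, clipping the outline — area = 144.27 mm²; the cylinder at (-1.5, 14) is not intersected at this z (z outside [16, 36.5]); Subtracting the remaining from the first: none of the subtracted shapes is present at this height, so the result so far is unchanged — area = 144.27 mm². So its area = 144.27 mm². Layer 38 (z = 9.12): the r=8 sphere contributes a regular 8-gon of circumradius √(8²−1.12²) = 7.921 (area = (8/2)·7.921²·sin(360°/8) = 177.47 mm²); the r=7.5 cylinder at (12.5, 0.5) gives a regular 8-gon of circumradius 7.5 (constant along its height) (area = (8/2)·7.500²·sin(360°/8) = 159.10 mm²); Taking the first minus the rest: starting from the r=8 sphere (177.47 mm²), the r=7.5 cylinder at (12.5, 0.5) partially overlaps it — only the 10.25 mm² overlap (of its 159.10 mm²) is removed, clipping the outline — area = 167.22 mm²; the cylinder at (-1.5, 14) is not intersected at this z (z outside [16, 36.5]); Subtracting the remaining from the first: none of the subtracted shapes is present at this height, so that combined region is unchanged — area = 167.22 mm². So its area = 167.22 mm². Layer 38 is larger (167.22 vs 144.27 mm²).

layer 38 (z = 9.12 mm)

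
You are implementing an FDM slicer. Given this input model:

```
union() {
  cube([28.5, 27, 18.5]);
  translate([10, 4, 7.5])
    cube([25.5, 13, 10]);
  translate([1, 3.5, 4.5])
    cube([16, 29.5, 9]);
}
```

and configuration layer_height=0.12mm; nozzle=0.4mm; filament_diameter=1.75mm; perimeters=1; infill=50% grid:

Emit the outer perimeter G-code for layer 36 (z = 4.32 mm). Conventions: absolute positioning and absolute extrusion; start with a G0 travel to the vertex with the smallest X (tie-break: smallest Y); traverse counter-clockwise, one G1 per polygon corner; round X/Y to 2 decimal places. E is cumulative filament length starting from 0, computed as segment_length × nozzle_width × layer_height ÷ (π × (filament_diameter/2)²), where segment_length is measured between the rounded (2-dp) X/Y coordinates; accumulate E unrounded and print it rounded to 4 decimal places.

At z = 4.32 mm: the cube is present — its section is the full 28.5×27 rectangle; the cube at (10, 4) is not intersected at this z (z outside [7.5, 17.5]); the cube at (1, 3.5) does not reach this height (z outside [4.5, 13.5]); Taking the union: only the 28.5×27 cube is present, so the union is just that shape — 1 connected region. The outline is a single polygon with 4 vertices. Extrusion per mm of travel: 0.4 × 0.12 / (π × 0.875²) = 0.019956. Accumulating E over each segment gives final E = 2.2151.

G0 X0.00 Y0.00 Z4.32
G1 X28.50 Y0.00 E0.5687
G1 X28.50 Y27.00 E1.1076
G1 X0.00 Y27.00 E1.6763
G1 X0.00 Y0.00 E2.2151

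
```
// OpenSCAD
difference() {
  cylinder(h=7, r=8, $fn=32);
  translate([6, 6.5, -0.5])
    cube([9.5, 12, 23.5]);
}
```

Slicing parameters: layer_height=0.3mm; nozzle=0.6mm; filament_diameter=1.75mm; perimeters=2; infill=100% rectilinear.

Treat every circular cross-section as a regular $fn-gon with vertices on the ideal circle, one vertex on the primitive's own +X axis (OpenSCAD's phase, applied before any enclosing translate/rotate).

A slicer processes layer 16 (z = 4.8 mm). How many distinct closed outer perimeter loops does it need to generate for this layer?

1

At z = 4.8 mm: the r=8 cylinder contributes a regular 32-gon of circumradius 8; the cube at (6, 6.5) is present — its section is the full 9.5×12 rectangle; Taking the first minus the rest: starting from the r=8 cylinder, the 9.5×12 cube at (6, 6.5) misses the remaining region (no effect) — 1 connected region. The result has 1 disconnected region.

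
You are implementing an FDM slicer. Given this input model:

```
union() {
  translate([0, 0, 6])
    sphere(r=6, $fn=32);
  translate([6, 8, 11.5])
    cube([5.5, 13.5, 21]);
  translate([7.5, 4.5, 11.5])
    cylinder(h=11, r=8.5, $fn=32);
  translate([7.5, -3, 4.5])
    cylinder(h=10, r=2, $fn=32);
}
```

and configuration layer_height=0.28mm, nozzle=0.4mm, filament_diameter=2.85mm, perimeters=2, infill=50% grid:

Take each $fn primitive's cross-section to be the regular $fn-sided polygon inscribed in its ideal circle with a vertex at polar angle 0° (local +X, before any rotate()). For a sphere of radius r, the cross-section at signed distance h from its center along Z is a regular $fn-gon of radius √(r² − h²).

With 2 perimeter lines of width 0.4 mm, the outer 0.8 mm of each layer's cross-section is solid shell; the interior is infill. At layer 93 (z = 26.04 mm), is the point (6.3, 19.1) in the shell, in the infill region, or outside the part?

shell

At z = 26.04 mm: the sphere does not reach this height (|z−center|=20.040 > r=6); the cube at (6, 8) (footprint 5.5×13.5) is included at this height; the cylinder at (7.5, 4.5) is not intersected at this z (z outside [11.5, 22.5]); the cylinder at (7.5, -3) is not intersected at this z (z outside [4.5, 14.5]); Taking the union: only the 5.5×13.5 cube at (6, 8) is present, so the union is just that shape — 1 connected region. Overall, the cross-section is a single solid region. The nearest boundary edge runs (6.00, 21.50)→(6.00, 8.00); distance from the point to it = 0.30 mm. The point is inside the cross-section, 0.30 mm from the nearest boundary — within the 0.8 mm shell band (2 × 0.4).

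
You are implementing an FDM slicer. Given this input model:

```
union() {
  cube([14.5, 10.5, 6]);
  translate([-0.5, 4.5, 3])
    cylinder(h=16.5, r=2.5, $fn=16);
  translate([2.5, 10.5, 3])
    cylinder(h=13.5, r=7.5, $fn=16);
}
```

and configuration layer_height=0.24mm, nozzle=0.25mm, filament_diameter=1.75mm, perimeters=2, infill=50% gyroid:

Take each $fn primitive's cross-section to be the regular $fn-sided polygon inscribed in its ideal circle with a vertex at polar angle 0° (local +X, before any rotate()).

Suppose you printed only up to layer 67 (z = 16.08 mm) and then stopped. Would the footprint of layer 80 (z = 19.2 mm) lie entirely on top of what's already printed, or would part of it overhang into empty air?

entirely on top

Compare the two slices. At z = 16.08: the cube is absent (z outside [0, 6]); the r=2.5 cylinder at (-0.5, 4.5) contributes a regular 16-gon of circumradius 2.5 (area = (16/2)·2.500²·sin(360°/16) = 19.13 mm²); the r=7.5 cylinder at (2.5, 10.5) gives a regular 16-gon of circumradius 7.5 (constant along its height) (area = (16/2)·7.500²·sin(360°/16) = 172.21 mm²); Taking the union: the regions partially overlap — summed areas 191.34 mm² minus the doubly-counted overlap 12.30 mm² gives 179.04 mm² — area = 179.04 mm². At z = 19.2: the cube does not reach this height (z outside [0, 6]); the cylinder at (-0.5, 4.5): section is a regular 16-gon, circumradius r=2.5 (area = (16/2)·2.500²·sin(360°/16) = 19.13 mm²); the cylinder at (2.5, 10.5) is absent (z outside [3, 16.5]); Taking the union: only the r=2.5 cylinder at (-0.5, 4.5) is present, so the union is just that shape — area = 19.13 mm². Checking containment: the cross-section at z = 19.2 is a subset of the cross-section at z = 16.08.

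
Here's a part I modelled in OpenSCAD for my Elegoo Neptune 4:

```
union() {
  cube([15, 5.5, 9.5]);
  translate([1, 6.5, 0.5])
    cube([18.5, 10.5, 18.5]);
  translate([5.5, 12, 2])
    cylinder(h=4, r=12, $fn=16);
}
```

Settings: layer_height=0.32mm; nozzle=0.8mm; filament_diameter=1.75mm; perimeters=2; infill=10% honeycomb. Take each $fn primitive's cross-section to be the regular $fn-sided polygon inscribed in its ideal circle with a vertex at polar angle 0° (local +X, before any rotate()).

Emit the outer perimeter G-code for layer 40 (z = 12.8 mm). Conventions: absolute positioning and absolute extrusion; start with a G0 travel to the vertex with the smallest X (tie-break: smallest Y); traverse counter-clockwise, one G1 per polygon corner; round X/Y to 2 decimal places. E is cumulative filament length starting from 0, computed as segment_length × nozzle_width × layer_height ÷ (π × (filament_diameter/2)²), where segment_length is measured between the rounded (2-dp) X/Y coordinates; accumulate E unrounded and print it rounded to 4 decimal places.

At z = 12.8 mm: the cube is absent (z outside [0, 9.5]); the cube at (1, 6.5) is present — its section is the full 18.5×10.5 rectangle; the cylinder at (5.5, 12) is not intersected at this z (z outside [2, 6]); Merging all regions: only the 18.5×10.5 cube at (1, 6.5) is present, so the union is just that shape — 1 connected region. The outline is a single polygon with 4 vertices. Extrusion per mm of travel: 0.8 × 0.32 / (π × 0.875²) = 0.106432. Accumulating E over each segment gives final E = 6.1731.

G0 X1.00 Y6.50 Z12.80
G1 X19.50 Y6.50 E1.9690
G1 X19.50 Y17.00 E3.0865
G1 X1.00 Y17.00 E5.0555
G1 X1.00 Y6.50 E6.1731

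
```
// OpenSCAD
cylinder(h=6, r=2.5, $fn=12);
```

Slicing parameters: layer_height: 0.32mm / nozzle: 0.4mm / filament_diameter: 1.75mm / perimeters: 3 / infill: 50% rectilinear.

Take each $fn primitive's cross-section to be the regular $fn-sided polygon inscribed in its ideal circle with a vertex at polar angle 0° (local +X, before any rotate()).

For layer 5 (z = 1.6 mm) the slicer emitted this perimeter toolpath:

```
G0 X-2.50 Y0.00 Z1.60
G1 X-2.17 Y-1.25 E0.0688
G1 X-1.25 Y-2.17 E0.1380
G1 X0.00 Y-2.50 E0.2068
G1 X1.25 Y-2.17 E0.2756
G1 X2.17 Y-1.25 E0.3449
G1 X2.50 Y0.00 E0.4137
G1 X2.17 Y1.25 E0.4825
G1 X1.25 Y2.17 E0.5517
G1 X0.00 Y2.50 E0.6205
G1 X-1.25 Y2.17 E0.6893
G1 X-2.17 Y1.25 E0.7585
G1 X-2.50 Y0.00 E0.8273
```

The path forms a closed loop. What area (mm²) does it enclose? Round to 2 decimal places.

18.79 mm²

Apply the shoelace formula to the sequence of (X, Y) vertices; enclosed area = 18.79 mm².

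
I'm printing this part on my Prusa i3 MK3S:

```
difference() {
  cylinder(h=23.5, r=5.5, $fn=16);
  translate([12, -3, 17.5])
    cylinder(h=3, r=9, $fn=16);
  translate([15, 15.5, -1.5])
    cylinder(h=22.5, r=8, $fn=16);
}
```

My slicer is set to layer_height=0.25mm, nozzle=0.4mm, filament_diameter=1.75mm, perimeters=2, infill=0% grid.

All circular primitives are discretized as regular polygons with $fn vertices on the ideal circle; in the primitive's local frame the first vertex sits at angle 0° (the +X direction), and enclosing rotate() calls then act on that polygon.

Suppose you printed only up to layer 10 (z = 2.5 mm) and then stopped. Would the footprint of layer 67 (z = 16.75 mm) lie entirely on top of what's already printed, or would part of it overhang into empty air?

Compare the two slices. At z = 2.5: the r=5.5 cylinder gives a regular 16-gon of circumradius 5.5 (constant along its height) (area = (16/2)·5.500²·sin(360°/16) = 92.61 mm²); the cylinder at (12, -3) does not reach this height (z outside [17.5, 20.5]); the cylinder at (15, 15.5): section is a regular 16-gon, circumradius r=8 (area = (16/2)·8.000²·sin(360°/16) = 195.93 mm²); Subtracting the remaining from the first: starting from the r=5.5 cylinder (92.61 mm²), the r=8 cylinder at (15, 15.5) misses the remaining region (no effect) — area = 92.61 mm². At z = 16.75: the cylinder: section is a regular 16-gon, circumradius r=5.5 (area = (16/2)·5.500²·sin(360°/16) = 92.61 mm²); the cylinder at (12, -3) is not intersected at this z (z outside [17.5, 20.5]); the cylinder at (15, 15.5): section is a regular 16-gon, circumradius r=8 (area = (16/2)·8.000²·sin(360°/16) = 195.93 mm²); Taking the first minus the rest: starting from the r=5.5 cylinder (92.61 mm²), the r=8 cylinder at (15, 15.5) misses the remaining region (no effect) — area = 92.61 mm². Checking containment: the cross-section at z = 16.75 is a subset of the cross-section at z = 2.5.

entirely on top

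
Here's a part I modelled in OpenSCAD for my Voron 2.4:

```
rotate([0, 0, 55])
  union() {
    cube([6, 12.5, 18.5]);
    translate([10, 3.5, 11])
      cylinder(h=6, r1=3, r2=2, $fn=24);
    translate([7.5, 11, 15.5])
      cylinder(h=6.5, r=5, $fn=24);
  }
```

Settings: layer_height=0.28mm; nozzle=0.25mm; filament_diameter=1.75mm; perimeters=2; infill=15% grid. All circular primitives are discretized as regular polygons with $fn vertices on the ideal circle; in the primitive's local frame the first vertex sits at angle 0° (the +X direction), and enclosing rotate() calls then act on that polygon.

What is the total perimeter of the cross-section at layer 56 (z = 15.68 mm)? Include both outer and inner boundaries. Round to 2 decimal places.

At z = 15.68 mm: the 6×12.5 cube contributes its full rectangle (perimeter 37.00 mm); the cone at (10, 3.5) contributes a regular 24-gon of circumradius 2.220 (interpolated between r1=3 and r2=2 at t=0.780) (perimeter = 2·24·2.220·sin(180°/24) = 13.91 mm); the r=5 cylinder at (7.5, 11) contributes a regular 24-gon of circumradius 5 (perimeter = 2·24·5.000·sin(180°/24) = 31.33 mm); Taking the union: the regions partially overlap (shared area 17.16 mm²), so the edge portions inside another operand are dropped and the merged outline is re-measured after clipping — boundary = 64.91 mm; (rotated 55° about Z; rotation is an isometry so areas/perimeters/island counts are preserved). Overall, the cross-section has 2 separate islands. Total boundary length (outer) = 64.91 mm.

64.91 mm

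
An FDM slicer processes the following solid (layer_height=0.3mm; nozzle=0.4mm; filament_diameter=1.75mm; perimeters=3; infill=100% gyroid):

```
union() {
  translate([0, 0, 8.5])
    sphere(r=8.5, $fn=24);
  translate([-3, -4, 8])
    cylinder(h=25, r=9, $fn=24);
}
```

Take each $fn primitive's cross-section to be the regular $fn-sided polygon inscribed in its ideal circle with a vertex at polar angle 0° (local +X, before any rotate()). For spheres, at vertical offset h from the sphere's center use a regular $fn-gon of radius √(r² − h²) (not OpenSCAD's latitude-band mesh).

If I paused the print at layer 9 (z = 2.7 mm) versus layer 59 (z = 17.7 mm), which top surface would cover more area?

Layer 9 (z = 2.7): the r=8.5 sphere contributes a regular 24-gon of circumradius √(8.5²−5.8²) = 6.214 (area = (24/2)·6.214²·sin(360°/24) = 119.92 mm²); the cylinder at (-3, -4) is absent (z outside [8, 33]); Merging all regions: only the r=8.5 sphere is present, so the union is just that shape — area = 119.92 mm². So its area = 119.92 mm². Layer 59 (z = 17.7): the sphere is absent (|z−center|=9.200 > r=8.5); the cylinder at (-3, -4): section is a regular 24-gon, circumradius r=9 (area = (24/2)·9.000²·sin(360°/24) = 251.57 mm²); Merging all regions: only the r=9 cylinder at (-3, -4) is present, so the union is just that shape — area = 251.57 mm². So its area = 251.57 mm². Layer 59 is larger (251.57 vs 119.92 mm²).

layer 59 (z = 17.7 mm)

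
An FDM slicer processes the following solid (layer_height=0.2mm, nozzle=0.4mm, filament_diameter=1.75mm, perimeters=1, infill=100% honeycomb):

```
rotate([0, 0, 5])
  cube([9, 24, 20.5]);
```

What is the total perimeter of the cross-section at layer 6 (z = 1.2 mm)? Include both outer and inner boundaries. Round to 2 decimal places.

At z = 1.2 mm: the cube (footprint 9×24) is included at this height (perimeter 66.00 mm); (rotated 5° about Z; rotation is an isometry so areas/perimeters/island counts are preserved). Overall, the cross-section is a single solid region. Total boundary length (outer) = 66.00 mm.

66.00 mm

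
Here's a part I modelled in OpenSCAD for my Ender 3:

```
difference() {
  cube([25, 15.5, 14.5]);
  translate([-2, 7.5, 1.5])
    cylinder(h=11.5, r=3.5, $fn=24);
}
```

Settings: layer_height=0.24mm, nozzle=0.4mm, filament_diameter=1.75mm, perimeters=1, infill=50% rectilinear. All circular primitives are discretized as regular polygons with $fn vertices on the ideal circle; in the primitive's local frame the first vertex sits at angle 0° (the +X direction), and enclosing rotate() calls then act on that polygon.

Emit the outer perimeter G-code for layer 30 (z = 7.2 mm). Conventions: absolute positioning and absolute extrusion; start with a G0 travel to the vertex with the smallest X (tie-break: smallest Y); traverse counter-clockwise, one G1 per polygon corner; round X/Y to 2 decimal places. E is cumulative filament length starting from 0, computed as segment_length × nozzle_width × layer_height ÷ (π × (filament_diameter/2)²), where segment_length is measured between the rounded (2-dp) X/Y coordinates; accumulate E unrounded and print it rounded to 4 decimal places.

G0 X0.00 Y0.00 Z7.20
G1 X25.00 Y0.00 E0.9978
G1 X25.00 Y15.50 E1.6164
G1 X0.00 Y15.50 E2.6142
G1 X0.00 Y10.34 E2.8202
G1 X0.47 Y9.97 E2.8441
G1 X1.03 Y9.25 E2.8805
G1 X1.38 Y8.41 E2.9168
G1 X1.50 Y7.50 E2.9534
G1 X1.38 Y6.59 E2.9901
G1 X1.03 Y5.75 E3.0264
G1 X0.47 Y5.03 E3.0628
G1 X0.00 Y4.66 E3.0867
G1 X0.00 Y0.00 E3.2727

At z = 7.2 mm: the 25×15.5 cube contributes its full rectangle; the cylinder at (-2, 7.5): section is a regular 24-gon, circumradius r=3.5; Taking the first minus the rest: starting from the 25×15.5 cube, the r=3.5 cylinder at (-2, 7.5) partially overlaps it — only the 5.91 mm² overlap (of its 38.05 mm²) is removed, clipping the outline — 1 connected region. The outline is a single polygon with 13 vertices. Extrusion per mm of travel: 0.4 × 0.24 / (π × 0.875²) = 0.039912. Accumulating E over each segment gives final E = 3.2727.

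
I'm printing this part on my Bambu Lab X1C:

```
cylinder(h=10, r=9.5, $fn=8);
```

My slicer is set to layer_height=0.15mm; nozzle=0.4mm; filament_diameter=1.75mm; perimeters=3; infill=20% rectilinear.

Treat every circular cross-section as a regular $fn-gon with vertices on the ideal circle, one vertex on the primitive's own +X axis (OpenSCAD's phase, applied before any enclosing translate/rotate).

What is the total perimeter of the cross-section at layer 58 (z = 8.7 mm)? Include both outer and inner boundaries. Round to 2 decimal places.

58.17 mm

At z = 8.7 mm: the cylinder: section is a regular 8-gon, circumradius r=9.5 (perimeter = 2·8·9.500·sin(180°/8) = 58.17 mm). Overall, the cross-section is a single solid region. Total boundary length (outer) = 58.17 mm.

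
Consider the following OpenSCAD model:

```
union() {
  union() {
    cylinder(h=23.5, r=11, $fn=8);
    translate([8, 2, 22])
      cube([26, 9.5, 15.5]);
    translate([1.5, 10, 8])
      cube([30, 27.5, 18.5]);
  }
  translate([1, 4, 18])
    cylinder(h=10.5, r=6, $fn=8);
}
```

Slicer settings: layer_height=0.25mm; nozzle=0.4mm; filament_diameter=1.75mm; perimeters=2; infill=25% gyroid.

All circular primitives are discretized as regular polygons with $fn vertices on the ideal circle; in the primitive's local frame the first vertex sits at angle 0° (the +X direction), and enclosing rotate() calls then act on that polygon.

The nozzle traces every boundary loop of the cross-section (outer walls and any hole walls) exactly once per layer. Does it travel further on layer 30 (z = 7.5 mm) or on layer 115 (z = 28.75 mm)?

layer 115 (z = 28.75 mm)

Layer 30 (z = 7.5): the cylinder: section is a regular 8-gon, circumradius r=11 (perimeter = 2·8·11.000·sin(180°/8) = 67.35 mm); the cube at (8, 2) is not intersected at this z (z outside [22, 37.5]); the cube at (1.5, 10) is not intersected at this z (z outside [8, 26.5]); Merging all regions: only the r=11 cylinder is present, so the union is just that shape — boundary = 67.35 mm; the cylinder at (1, 4) is not intersected at this z (z outside [18, 28.5]); Taking the union: only the result so far is present, so the union is just that shape — boundary = 67.35 mm. So its perimeter = 67.35 mm. Layer 115 (z = 28.75): the cylinder does not reach this height (z outside [0, 23.5]); the cube at (8, 2) is present — its section is the full 26×9.5 rectangle (perimeter 71.00 mm); the cube at (1.5, 10) is not intersected at this z (z outside [8, 26.5]); Merging all regions: only the 26×9.5 cube at (8, 2) is present, so the union is just that shape — boundary = 71.00 mm; the cylinder at (1, 4) is absent (z outside [18, 28.5]); Merging all regions: only the result so far is present, so the union is just that shape — boundary = 71.00 mm. So its perimeter = 71.00 mm. Layer 115 is larger (71.00 vs 67.35 mm).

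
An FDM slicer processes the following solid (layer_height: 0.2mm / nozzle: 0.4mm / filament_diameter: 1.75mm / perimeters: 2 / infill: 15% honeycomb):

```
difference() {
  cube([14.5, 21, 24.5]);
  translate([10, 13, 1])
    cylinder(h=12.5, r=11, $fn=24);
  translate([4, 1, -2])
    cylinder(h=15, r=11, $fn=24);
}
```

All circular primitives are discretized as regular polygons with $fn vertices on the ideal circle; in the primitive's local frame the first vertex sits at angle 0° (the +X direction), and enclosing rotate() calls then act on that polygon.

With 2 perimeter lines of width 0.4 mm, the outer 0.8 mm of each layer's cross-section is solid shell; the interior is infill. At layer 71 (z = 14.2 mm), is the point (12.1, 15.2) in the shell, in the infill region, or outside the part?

infill

At z = 14.2 mm: the cube is present — its section is the full 14.5×21 rectangle; the cylinder at (10, 13) is absent (z outside [1, 13.5]); the cylinder at (4, 1) is absent (z outside [-2, 13]); Taking the first minus the rest: none of the subtracted shapes is present at this height, so the 14.5×21 cube is unchanged — 1 connected region. Overall, the cross-section is a single solid region. The nearest boundary edge runs (14.50, 0.00)→(14.50, 21.00); distance from the point to it = 2.40 mm. The point is inside the cross-section and 2.40 mm from the nearest boundary — more than the 0.8 mm shell width (2 × 0.4), so it's in the infill interior.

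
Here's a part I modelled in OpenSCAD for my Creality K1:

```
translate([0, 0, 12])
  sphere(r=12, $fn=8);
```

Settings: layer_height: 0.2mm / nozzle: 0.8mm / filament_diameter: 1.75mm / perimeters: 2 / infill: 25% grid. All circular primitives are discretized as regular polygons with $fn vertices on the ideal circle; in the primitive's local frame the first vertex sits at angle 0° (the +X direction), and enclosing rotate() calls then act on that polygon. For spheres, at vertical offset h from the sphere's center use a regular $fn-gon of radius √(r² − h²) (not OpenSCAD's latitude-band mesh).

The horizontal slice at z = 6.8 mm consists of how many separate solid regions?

At z = 6.8 mm: the r=12 sphere slices to a regular 8-gon of circumradius 10.815 (√(r²−h²) with h=5.2 from center). The result has 1 disconnected region.

1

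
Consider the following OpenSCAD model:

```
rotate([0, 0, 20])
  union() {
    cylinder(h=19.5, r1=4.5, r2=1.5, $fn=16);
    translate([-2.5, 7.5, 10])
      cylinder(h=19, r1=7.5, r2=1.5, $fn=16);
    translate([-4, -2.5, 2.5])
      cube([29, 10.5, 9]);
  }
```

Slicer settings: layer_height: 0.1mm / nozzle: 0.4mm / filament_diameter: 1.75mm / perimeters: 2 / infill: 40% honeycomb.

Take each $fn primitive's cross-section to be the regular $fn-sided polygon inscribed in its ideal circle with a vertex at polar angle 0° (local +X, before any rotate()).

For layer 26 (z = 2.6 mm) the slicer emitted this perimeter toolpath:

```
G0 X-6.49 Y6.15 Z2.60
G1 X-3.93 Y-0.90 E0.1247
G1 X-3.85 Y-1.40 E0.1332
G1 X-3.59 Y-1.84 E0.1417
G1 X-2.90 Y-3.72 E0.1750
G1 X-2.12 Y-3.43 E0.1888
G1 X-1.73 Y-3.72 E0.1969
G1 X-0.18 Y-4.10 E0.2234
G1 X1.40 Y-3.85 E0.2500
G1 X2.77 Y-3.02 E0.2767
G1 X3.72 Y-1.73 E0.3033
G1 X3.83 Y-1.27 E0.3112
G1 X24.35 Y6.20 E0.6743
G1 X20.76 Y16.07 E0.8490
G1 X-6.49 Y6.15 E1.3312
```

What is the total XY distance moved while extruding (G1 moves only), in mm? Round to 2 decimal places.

80.05 mm

Sum the Euclidean lengths of each G1 segment: total = 80.05 mm.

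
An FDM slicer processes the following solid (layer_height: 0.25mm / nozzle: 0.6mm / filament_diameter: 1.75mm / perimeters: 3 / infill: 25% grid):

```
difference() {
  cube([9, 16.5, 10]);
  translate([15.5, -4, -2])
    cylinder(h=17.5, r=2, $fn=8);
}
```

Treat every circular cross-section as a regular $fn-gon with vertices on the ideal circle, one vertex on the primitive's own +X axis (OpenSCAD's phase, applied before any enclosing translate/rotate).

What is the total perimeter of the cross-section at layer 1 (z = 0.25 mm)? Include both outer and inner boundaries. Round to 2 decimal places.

51.00 mm

At z = 0.25 mm: the 9×16.5 cube contributes its full rectangle (perimeter 51.00 mm); the cylinder at (15.5, -4): section is a regular 8-gon, circumradius r=2 (perimeter = 2·8·2.000·sin(180°/8) = 12.25 mm); After the difference (first − rest): starting from the 9×16.5 cube, the r=2 cylinder at (15.5, -4) misses the remaining region (no effect) — boundary = 51.00 mm. Overall, the cross-section is a single solid region. Total boundary length (outer) = 51.00 mm.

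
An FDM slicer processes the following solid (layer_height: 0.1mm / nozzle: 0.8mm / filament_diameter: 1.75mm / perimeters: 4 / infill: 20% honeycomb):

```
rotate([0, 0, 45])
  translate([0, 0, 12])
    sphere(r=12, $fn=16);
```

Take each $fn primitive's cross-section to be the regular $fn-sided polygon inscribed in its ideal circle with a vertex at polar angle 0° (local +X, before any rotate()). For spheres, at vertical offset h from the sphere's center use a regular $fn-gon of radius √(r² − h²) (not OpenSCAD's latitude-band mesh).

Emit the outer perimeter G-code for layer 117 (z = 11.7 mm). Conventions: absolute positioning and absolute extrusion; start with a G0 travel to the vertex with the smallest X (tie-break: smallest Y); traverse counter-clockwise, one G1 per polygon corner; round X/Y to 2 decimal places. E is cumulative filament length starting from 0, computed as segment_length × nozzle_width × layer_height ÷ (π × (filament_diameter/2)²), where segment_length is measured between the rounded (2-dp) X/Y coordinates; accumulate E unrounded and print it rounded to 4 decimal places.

G0 X-12.00 Y0.00 Z11.70
G1 X-11.08 Y-4.59 E0.1557
G1 X-8.48 Y-8.48 E0.3113
G1 X-4.59 Y-11.08 E0.4669
G1 X0.00 Y-12.00 E0.6226
G1 X4.59 Y-11.08 E0.7783
G1 X8.48 Y-8.48 E0.9340
G1 X11.08 Y-4.59 E1.0896
G1 X12.00 Y0.00 E1.2453
G1 X11.08 Y4.59 E1.4010
G1 X8.48 Y8.48 E1.5566
G1 X4.59 Y11.08 E1.7122
G1 X0.00 Y12.00 E1.8679
G1 X-4.59 Y11.08 E2.0236
G1 X-8.48 Y8.48 E2.1792
G1 X-11.08 Y4.59 E2.3349
G1 X-12.00 Y0.00 E2.4906

At z = 11.7 mm: the sphere: section is a regular 16-gon, circumradius = √(r²−h²) = √(12²−0.3²) = 11.996; (whole slice rotated 45° about Z — lengths, areas and connectivity unchanged). The outline is a single polygon with 16 vertices. Extrusion per mm of travel: 0.8 × 0.1 / (π × 0.875²) = 0.033260. Accumulating E over each segment gives final E = 2.4906.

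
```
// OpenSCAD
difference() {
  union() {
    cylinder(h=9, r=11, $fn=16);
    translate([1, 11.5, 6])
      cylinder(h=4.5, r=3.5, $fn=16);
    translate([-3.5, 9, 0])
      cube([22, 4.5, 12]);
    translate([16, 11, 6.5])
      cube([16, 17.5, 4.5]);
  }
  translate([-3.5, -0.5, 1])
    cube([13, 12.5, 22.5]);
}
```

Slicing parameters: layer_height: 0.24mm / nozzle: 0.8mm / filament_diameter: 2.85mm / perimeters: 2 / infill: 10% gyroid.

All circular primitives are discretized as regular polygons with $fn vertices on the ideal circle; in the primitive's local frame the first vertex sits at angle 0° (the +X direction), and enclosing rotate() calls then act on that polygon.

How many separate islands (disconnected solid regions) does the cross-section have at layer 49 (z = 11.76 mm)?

At z = 11.76 mm: the cylinder is not intersected at this z (z outside [0, 9]); the cylinder at (1, 11.5) is absent (z outside [6, 10.5]); the cube at (-3.5, 9) (footprint 22×4.5) is included at this height; the cube at (16, 11) is absent (z outside [6.5, 11]); Taking the union: only the 22×4.5 cube at (-3.5, 9) is present, so the union is just that shape — 1 connected region; the cube at (-3.5, -0.5) is present — its section is the full 13×12.5 rectangle; Taking the first minus the rest: starting from that combined region, the 13×12.5 cube at (-3.5, -0.5) partially overlaps it — only the 39.00 mm² overlap (of its 162.50 mm²) is removed, clipping the outline — 1 connected region. Overall, the cross-section is a single solid region. Island count = 1.

1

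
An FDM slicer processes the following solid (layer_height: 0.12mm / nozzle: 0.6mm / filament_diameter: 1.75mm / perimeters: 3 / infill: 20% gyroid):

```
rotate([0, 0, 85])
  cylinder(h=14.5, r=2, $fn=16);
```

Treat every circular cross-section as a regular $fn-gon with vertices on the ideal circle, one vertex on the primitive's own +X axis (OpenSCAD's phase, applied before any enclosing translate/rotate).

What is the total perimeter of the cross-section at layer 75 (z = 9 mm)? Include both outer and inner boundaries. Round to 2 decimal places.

At z = 9 mm: the cylinder: section is a regular 16-gon, circumradius r=2 (perimeter = 2·16·2.000·sin(180°/16) = 12.49 mm); (rotated 85° about Z; rotation is an isometry so areas/perimeters/island counts are preserved). Overall, the cross-section is a single solid region. Total boundary length (outer) = 12.49 mm.

12.49 mm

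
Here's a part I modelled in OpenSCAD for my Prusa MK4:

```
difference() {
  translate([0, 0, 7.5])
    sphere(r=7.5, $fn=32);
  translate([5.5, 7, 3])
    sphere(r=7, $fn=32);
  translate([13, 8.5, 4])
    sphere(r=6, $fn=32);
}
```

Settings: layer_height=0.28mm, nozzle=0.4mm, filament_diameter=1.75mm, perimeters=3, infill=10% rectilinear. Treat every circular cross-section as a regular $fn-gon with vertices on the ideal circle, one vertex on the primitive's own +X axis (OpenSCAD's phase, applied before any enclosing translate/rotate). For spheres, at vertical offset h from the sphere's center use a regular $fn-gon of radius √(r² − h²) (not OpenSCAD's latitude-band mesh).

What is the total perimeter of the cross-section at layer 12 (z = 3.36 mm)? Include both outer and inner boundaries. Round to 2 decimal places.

At z = 3.36 mm: the r=7.5 sphere slices to a regular 32-gon of circumradius 6.254 (√(r²−h²) with h=4.14 from center) (perimeter = 2·32·6.254·sin(180°/32) = 39.23 mm); the sphere at (5.5, 7): section is a regular 32-gon, circumradius = √(r²−h²) = √(7²−0.36²) = 6.991 (perimeter = 2·32·6.991·sin(180°/32) = 43.85 mm); the r=6 sphere at (13, 8.5) slices to a regular 32-gon of circumradius 5.966 (√(r²−h²) with h=0.64 from center) (perimeter = 2·32·5.966·sin(180°/32) = 37.42 mm); After the difference (first − rest): starting from the r=7.5 sphere, the r=7 sphere at (5.5, 7) partially overlaps it — only the 28.94 mm² overlap (of its 152.55 mm²) is removed, clipping the outline; the r=6 sphere at (13, 8.5) misses the remaining region (no effect) — boundary = 38.88 mm. Overall, the cross-section is a single solid region. Total boundary length (outer) = 38.88 mm.

38.88 mm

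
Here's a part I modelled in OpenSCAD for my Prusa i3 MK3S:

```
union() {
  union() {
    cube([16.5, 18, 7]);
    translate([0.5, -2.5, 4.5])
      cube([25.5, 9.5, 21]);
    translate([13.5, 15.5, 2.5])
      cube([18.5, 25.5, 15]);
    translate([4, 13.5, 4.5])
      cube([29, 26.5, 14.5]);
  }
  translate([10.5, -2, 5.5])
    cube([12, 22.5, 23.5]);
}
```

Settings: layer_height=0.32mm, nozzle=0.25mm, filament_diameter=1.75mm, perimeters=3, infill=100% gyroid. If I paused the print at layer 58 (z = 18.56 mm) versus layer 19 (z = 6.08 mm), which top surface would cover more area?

layer 19 (z = 6.08 mm)

Layer 58 (z = 18.56): the cube is absent (z outside [0, 7]); the cube at (0.5, -2.5) is present — its section is the full 25.5×9.5 rectangle (area 242.25 mm²); the cube at (13.5, 15.5) does not reach this height (z outside [2.5, 17.5]); the cube at (4, 13.5) is present — its section is the full 29×26.5 rectangle (area 768.50 mm²); Merging all regions: the 2 present regions are separate (no shared area or edge), so areas and boundary lengths simply add and each stays a separate island — area = 1010.75 mm²; the 12×22.5 cube at (10.5, -2) contributes its full rectangle (area 270.00 mm²); Merging all regions: the regions partially overlap — summed areas 1280.75 mm² minus the doubly-counted overlap 192.00 mm² gives 1088.75 mm² — area = 1088.75 mm². So its area = 1088.75 mm². Layer 19 (z = 6.08): the cube (footprint 16.5×18) is included at this height (area 297.00 mm²); the cube at (0.5, -2.5) is present — its section is the full 25.5×9.5 rectangle (area 242.25 mm²); the cube at (13.5, 15.5) is present — its section is the full 18.5×25.5 rectangle (area 471.75 mm²); the 29×26.5 cube at (4, 13.5) contributes its full rectangle (area 768.50 mm²); Taking the union: the regions partially overlap — summed areas 1779.50 mm² minus the doubly-counted overlap 621.50 mm² gives 1158.00 mm² — area = 1158.00 mm²; the 12×22.5 cube at (10.5, -2) contributes its full rectangle (area 270.00 mm²); Merging all regions: the regions partially overlap — summed areas 1428.00 mm² minus the doubly-counted overlap 231.00 mm² gives 1197.00 mm² — area = 1197.00 mm². So its area = 1197.00 mm². Layer 19 is larger (1197.00 vs 1088.75 mm²).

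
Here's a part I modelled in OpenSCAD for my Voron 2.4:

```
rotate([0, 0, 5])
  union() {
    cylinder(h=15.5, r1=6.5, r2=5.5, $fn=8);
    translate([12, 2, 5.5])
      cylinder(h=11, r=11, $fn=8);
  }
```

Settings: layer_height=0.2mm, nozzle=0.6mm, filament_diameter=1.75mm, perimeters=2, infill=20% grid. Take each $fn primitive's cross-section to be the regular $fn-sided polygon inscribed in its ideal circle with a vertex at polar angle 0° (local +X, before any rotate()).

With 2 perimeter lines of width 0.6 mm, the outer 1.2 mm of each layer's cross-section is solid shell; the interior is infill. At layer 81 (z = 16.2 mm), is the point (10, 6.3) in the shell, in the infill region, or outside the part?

infill

At z = 16.2 mm: the cone is not intersected at this z (z outside [0, 15.5]); the r=11 cylinder at (12, 2) contributes a regular 8-gon of circumradius 11; Combining (union): only the r=11 cylinder at (12, 2) is present, so the union is just that shape — 1 connected region; (whole slice rotated 5° about Z — lengths, areas and connectivity unchanged). Overall, the cross-section is a single solid region. Undo the 5° rotation: the query point maps to (10.511, 5.404) in the un-rotated model frame. The nearest boundary edge runs (12.00, 13.00)→(4.22, 9.78); distance from the point to it = 6.45 mm. The point is inside the cross-section and 6.45 mm from the nearest boundary — more than the 1.2 mm shell width (2 × 0.6), so it's in the infill interior.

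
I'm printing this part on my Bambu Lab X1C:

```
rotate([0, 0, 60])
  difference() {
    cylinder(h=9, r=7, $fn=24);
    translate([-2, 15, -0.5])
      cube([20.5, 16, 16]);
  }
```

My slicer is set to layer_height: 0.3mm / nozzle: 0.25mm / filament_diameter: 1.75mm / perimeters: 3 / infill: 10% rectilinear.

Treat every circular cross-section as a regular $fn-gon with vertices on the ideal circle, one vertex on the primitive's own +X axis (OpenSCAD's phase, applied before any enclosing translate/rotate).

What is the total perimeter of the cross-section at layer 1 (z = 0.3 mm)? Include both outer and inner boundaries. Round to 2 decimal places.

43.86 mm

At z = 0.3 mm: the r=7 cylinder contributes a regular 24-gon of circumradius 7 (perimeter = 2·24·7.000·sin(180°/24) = 43.86 mm); the 20.5×16 cube at (-2, 15) contributes its full rectangle (perimeter 73.00 mm); After the difference (first − rest): starting from the r=7 cylinder, the 20.5×16 cube at (-2, 15) misses the remaining region (no effect) — boundary = 43.86 mm; (rotated 60° about Z; rotation is an isometry so areas/perimeters/island counts are preserved). Overall, the cross-section is a single solid region. Total boundary length (outer) = 43.86 mm.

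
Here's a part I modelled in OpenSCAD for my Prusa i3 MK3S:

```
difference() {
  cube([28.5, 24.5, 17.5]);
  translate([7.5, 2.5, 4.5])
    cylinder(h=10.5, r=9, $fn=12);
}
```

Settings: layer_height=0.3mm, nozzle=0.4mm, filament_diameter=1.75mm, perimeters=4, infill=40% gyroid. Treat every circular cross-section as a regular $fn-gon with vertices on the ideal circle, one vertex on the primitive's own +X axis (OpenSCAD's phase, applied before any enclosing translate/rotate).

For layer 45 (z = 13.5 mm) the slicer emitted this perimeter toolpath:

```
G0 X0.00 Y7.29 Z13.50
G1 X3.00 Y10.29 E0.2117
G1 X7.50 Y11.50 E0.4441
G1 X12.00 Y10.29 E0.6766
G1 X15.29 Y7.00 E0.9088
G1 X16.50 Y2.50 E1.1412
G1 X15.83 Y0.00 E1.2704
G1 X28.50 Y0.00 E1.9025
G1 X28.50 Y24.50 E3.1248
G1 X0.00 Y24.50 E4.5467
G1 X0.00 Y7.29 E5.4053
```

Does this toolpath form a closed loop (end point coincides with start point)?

Start point (G0): (0.00, 7.29). End point (last G1): the path returns to the start — closed.

yes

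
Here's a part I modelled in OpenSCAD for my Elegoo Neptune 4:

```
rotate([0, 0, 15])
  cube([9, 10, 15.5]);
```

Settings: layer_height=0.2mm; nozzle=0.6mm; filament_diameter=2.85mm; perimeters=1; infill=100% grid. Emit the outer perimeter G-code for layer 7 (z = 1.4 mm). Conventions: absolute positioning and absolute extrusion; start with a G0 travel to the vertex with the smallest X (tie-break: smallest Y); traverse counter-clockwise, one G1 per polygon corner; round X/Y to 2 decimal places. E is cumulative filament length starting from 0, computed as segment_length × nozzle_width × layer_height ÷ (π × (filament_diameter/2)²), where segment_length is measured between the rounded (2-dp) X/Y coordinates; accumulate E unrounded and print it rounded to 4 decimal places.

At z = 1.4 mm: the 9×10 cube contributes its full rectangle; (whole slice rotated 15° about Z — lengths, areas and connectivity unchanged). The outline is a single polygon with 4 vertices. Extrusion per mm of travel: 0.6 × 0.2 / (π × 1.425²) = 0.018811. Accumulating E over each segment gives final E = 0.7149.

G0 X-2.59 Y9.66 Z1.40
G1 X0.00 Y0.00 E0.1881
G1 X8.69 Y2.33 E0.3574
G1 X6.11 Y11.99 E0.5454
G1 X-2.59 Y9.66 E0.7149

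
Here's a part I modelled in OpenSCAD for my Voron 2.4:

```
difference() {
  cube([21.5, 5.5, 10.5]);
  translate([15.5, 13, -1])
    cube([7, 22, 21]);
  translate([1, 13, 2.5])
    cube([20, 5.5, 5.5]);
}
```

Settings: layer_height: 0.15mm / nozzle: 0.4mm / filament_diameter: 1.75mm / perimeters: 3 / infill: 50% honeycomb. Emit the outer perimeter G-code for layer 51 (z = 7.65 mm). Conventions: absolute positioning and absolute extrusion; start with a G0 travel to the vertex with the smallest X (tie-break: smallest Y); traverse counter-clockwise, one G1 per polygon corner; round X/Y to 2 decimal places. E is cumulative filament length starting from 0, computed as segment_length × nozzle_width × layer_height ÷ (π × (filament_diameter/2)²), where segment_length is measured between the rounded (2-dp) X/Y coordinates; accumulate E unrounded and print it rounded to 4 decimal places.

At z = 7.65 mm: the 21.5×5.5 cube contributes its full rectangle; the 7×22 cube at (15.5, 13) contributes its full rectangle; the cube at (1, 13) is present — its section is the full 20×5.5 rectangle; After the difference (first − rest): starting from the 21.5×5.5 cube, the 7×22 cube at (15.5, 13) misses the remaining region (no effect); the 20×5.5 cube at (1, 13) misses the remaining region (no effect) — 1 connected region. The outline is a single polygon with 4 vertices. Extrusion per mm of travel: 0.4 × 0.15 / (π × 0.875²) = 0.024945. Accumulating E over each segment gives final E = 1.3470.

G0 X0.00 Y0.00 Z7.65
G1 X21.50 Y0.00 E0.5363
G1 X21.50 Y5.50 E0.6735
G1 X0.00 Y5.50 E1.2098
G1 X0.00 Y0.00 E1.3470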